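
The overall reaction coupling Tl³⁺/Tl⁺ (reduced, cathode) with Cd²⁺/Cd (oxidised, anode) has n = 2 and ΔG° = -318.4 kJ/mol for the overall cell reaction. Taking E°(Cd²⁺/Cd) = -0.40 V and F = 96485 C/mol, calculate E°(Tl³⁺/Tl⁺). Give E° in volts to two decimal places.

E°cell = −ΔG°/(nF) = −(-318.4×10³)/((2)(96485)) = +1.650 V.
Since Tl³⁺/Tl⁺ is the cathode and Cd²⁺/Cd the anode, E°cell = E°(Tl³⁺/Tl⁺) − E°(Cd²⁺/Cd).
So E°(Tl³⁺/Tl⁺) = E°cell + E°(Cd²⁺/Cd) = +1.650 + (-0.40) = +1.25 V.

+1.25 V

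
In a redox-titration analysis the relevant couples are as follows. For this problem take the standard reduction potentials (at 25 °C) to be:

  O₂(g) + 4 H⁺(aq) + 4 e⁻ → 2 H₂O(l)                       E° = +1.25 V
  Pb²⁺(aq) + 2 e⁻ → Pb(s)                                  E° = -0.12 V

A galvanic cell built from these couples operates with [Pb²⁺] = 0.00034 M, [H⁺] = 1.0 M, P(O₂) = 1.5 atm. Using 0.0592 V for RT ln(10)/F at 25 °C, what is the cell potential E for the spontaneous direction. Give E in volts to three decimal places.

+1.475 V

O₂/H₂O is the cathode (higher E°), Pb²⁺/Pb the anode: E°cell = +1.25 − (-0.12) = +1.37 V, n = 4.
Overall: O₂(g) + 4 H⁺(aq) + 2 Pb(s) → 2 H₂O(l) + 2 Pb²⁺(aq)
Q = [Pb²⁺]^2 / (P(O₂)·[H⁺]^4); log Q = -7.113.
E = E° − (0.0592/n) log Q = +1.37 − (0.0592/4)(-7.113) = +1.475 V.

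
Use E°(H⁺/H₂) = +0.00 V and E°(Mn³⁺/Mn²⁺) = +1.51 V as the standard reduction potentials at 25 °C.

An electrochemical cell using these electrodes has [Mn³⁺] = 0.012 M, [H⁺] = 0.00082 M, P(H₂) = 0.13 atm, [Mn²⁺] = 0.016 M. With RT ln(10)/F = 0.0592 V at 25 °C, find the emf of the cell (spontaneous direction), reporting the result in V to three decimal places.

+1.659 V

Mn³⁺/Mn²⁺ is the cathode (higher E°), H⁺/H₂ the anode: E°cell = +1.51 − (+0.00) = +1.51 V, n = 2.
Overall: 2 Mn³⁺(aq) + H₂(g) → 2 Mn²⁺(aq) + 2 H⁺(aq)
Q = [Mn²⁺]^2·[H⁺]^2 / ([Mn³⁺]^2·P(H₂)); log Q = -5.036.
E = E° − (0.0592/n) log Q = +1.51 − (0.0592/2)(-5.036) = +1.659 V.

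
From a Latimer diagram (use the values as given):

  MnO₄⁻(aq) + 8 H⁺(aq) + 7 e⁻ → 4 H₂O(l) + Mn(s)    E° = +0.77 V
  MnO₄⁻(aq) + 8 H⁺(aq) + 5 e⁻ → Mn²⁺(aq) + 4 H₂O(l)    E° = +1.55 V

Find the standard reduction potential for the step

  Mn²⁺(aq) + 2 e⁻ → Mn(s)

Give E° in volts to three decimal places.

-1.180 V

Sequential free energies add, so n₃E°₃ = n₁E°₁ + n₂E°₂.
With n₃ = 7, and the known step contributing 5×(+1.55) V, the unknown satisfies 2·E° = 7×(+0.77) − 5×(+1.55) = -2.360.
E° = -2.360 / 2 = -1.180 V.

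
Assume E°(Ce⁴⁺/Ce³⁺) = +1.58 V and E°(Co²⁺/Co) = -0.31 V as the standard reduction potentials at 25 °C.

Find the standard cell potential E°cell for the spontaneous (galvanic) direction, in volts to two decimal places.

+1.89 V

The Ce⁴⁺/Ce³⁺ couple has the higher reduction potential, so it is the cathode; Co²⁺/Co is oxidised at the anode.
E°cell = E°(cathode) − E°(anode) = (+1.58) − (-0.31) = +1.89 V.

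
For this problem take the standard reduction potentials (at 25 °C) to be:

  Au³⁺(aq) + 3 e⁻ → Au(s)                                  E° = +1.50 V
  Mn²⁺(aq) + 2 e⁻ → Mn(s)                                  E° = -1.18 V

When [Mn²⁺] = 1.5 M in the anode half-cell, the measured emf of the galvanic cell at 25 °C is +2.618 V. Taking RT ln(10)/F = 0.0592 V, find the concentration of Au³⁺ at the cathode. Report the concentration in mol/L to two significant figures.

Au³⁺/Au is the cathode, Mn²⁺/Mn the anode: E°cell = +2.68 V, n = 6.
Overall reaction: 2 Au³⁺(aq) + 3 Mn(s) → 2 Au(s) + 3 Mn²⁺(aq); Q = [Mn²⁺]^3/[Au³⁺]^2.
From E = E° − (0.0592/n) log Q: log Q = (E° − E)·n/0.0592 = (+2.68 − (+2.618))·6/0.0592 = 6.2838.
So 2·log[Au³⁺] = 3·log(1.5) − log Q = 0.5283 − (6.2838) = -5.7555; log[Au³⁺] = -5.7555 / 2 = -2.8777; [Au³⁺] = 10^(-2.8777) ≈ 0.0013 M.

0.0013 M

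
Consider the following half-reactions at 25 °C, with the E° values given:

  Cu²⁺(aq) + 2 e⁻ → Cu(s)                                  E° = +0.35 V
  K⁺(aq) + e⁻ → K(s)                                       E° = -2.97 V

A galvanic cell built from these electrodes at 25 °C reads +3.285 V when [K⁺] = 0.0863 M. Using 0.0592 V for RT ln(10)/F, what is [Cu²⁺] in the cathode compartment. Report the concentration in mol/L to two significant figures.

Cu²⁺/Cu is the cathode, K⁺/K the anode: E°cell = +3.32 V, n = 2.
Overall reaction: Cu²⁺(aq) + 2 K(s) → Cu(s) + 2 K⁺(aq); Q = [K⁺]^2/[Cu²⁺]^1.
From E = E° − (0.0592/n) log Q: log Q = (E° − E)·n/0.0592 = (+3.32 − (+3.285))·2/0.0592 = 1.1824.
So 1·log[Cu²⁺] = 2·log(0.0863) − log Q = -2.1280 − (1.1824) = -3.3104; [Cu²⁺] = 10^(-3.3104) ≈ 0.00049 M.

0.00049 M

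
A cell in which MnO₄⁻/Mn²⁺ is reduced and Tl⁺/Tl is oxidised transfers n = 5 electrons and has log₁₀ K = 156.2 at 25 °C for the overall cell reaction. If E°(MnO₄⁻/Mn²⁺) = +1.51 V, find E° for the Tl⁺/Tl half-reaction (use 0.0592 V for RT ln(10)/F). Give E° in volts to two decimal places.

-0.34 V

E°cell = (0.0592/n)·log K = (0.0592/5)(156.2) = +1.849 V.
Since MnO₄⁻/Mn²⁺ is the cathode and Tl⁺/Tl the anode, E°cell = E°(MnO₄⁻/Mn²⁺) − E°(Tl⁺/Tl).
So E°(Tl⁺/Tl) = E°(MnO₄⁻/Mn²⁺) − E°cell = (+1.51) − (+1.849) = -0.34 V.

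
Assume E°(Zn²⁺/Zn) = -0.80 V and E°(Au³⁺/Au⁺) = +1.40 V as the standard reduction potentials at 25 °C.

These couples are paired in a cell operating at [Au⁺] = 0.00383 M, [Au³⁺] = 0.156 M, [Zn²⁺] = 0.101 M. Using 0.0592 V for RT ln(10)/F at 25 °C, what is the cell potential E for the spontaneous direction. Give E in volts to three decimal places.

+2.277 V

Au³⁺/Au⁺ is the cathode (higher E°), Zn²⁺/Zn the anode: E°cell = +1.40 − (-0.80) = +2.20 V, n = 2.
Overall: Au³⁺(aq) + Zn(s) → Au⁺(aq) + Zn²⁺(aq)
Q = [Au⁺]·[Zn²⁺] / ([Au³⁺]); log Q = -2.606.
E = E° − (0.0592/n) log Q = +2.20 − (0.0592/2)(-2.606) = +2.277 V.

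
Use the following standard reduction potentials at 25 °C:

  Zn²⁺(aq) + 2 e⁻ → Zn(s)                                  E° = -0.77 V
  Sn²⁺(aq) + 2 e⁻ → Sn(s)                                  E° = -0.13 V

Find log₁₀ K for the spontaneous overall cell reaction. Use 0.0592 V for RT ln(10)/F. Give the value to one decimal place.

Cathode: Sn²⁺/Sn; anode: Zn²⁺/Zn. E°cell = +0.64 V, n = 2.
log K = nE°cell / 0.0592 = (2)(+0.64) / 0.0592 = 21.6.

21.6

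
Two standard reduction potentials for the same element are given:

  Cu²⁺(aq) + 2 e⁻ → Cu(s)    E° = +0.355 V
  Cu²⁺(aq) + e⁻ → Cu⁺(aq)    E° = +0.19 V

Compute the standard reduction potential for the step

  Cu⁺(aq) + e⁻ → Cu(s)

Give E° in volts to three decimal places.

+0.520 V

Sequential free energies add, so n₃E°₃ = n₁E°₁ + n₂E°₂.
With n₃ = 2, and the known step contributing 1×(+0.19) V, the unknown satisfies 1·E° = 2×(+0.355) − 1×(+0.19) = +0.520.
E° = +0.520 / 1 = +0.520 V.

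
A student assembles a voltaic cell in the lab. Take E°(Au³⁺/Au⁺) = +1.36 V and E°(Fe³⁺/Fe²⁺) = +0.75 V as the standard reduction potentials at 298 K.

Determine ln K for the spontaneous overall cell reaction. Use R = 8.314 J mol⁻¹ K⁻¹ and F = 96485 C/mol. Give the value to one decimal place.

47.5

Cathode: Au³⁺/Au⁺; anode: Fe³⁺/Fe²⁺. E°cell = (+1.36) − (+0.75) = +0.61 V, with n = 2.
ΔG° = −nFE° = −RT ln K, so ln K = nFE°/(RT) = (2)(96485)(+0.61) / ((8.314)(298)) = 47.511.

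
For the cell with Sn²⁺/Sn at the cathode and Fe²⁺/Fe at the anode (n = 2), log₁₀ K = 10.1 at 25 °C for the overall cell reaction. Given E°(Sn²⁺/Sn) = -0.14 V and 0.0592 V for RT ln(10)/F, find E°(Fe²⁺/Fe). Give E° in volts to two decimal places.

-0.44 V

E°cell = (0.0592/n)·log K = (0.0592/2)(10.1) = +0.299 V.
Since Sn²⁺/Sn is the cathode and Fe²⁺/Fe the anode, E°cell = E°(Sn²⁺/Sn) − E°(Fe²⁺/Fe).
So E°(Fe²⁺/Fe) = E°(Sn²⁺/Sn) − E°cell = (-0.14) − (+0.299) = -0.44 V.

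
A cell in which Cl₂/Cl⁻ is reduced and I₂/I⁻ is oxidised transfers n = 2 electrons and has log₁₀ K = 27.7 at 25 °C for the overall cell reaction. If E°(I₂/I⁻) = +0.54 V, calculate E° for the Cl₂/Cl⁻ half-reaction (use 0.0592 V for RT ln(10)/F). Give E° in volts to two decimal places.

+1.36 V

E°cell = (0.0592/n)·log K = (0.0592/2)(27.7) = +0.820 V.
Since Cl₂/Cl⁻ is the cathode and I₂/I⁻ the anode, E°cell = E°(Cl₂/Cl⁻) − E°(I₂/I⁻).
So E°(Cl₂/Cl⁻) = E°cell + E°(I₂/I⁻) = +0.820 + (+0.54) = +1.36 V.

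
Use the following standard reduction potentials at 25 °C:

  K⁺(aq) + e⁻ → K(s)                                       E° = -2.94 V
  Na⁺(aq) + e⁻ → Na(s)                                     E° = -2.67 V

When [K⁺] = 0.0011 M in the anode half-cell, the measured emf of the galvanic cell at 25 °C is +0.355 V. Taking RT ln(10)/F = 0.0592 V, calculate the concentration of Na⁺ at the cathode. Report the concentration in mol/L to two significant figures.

0.030 M

Na⁺/Na is the cathode, K⁺/K the anode: E°cell = +0.27 V, n = 1.
Overall reaction: Na⁺(aq) + K(s) → Na(s) + K⁺(aq); Q = [K⁺]^1/[Na⁺]^1.
From E = E° − (0.0592/n) log Q: log Q = (E° − E)·n/0.0592 = (+0.27 − (+0.355))·1/0.0592 = -1.4358.
So 1·log[Na⁺] = 1·log(0.0011) − log Q = -2.9586 − (-1.4358) = -1.5228; [Na⁺] = 10^(-1.5228) ≈ 0.030 M.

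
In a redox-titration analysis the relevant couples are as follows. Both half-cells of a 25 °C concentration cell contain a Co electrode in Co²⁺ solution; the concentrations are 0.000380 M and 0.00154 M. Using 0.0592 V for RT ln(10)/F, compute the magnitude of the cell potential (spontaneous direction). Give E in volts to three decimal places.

For a concentration cell E°cell = 0. The 0.00154 M side is the cathode (reduction is favoured where [Co²⁺] is higher).
With n = 2, E = −(0.0592/2) log([Co²⁺]ₐₙ/[Co²⁺]꜀ₐₜ) = −(0.0592/2) log(0.00038/0.00154) = −(0.0592/2)(-0.608) = +0.018 V.

+0.018 V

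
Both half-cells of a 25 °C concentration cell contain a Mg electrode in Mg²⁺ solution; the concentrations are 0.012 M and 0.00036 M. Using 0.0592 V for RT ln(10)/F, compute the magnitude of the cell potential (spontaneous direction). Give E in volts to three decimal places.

+0.045 V

For a concentration cell E°cell = 0. The 0.012 M side is the cathode (reduction is favoured where [Mg²⁺] is higher).
With n = 2, E = −(0.0592/2) log([Mg²⁺]ₐₙ/[Mg²⁺]꜀ₐₜ) = −(0.0592/2) log(0.00036/0.012) = −(0.0592/2)(-1.523) = +0.045 V.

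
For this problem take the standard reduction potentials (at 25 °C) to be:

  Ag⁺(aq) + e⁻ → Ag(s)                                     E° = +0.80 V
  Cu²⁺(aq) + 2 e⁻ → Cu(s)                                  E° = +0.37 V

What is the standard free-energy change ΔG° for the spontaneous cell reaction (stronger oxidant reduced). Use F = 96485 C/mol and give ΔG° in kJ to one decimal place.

-83.0 kJ

Ag⁺/Ag (E° = +0.80 V) is the cathode; Cu²⁺/Cu (E° = +0.37 V) is the anode, so E°cell = +0.43 V.
Balancing electrons gives n = 2 (lcm of 1 and 2).
ΔG° = −nFE° = −(2)(96485)(+0.43) = -82,977 J = -83.0 kJ.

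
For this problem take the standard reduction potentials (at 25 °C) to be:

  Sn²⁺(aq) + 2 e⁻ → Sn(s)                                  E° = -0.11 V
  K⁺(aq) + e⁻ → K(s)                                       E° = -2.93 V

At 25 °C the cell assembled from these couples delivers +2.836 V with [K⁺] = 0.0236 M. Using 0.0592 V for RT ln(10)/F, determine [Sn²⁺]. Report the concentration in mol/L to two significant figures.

Sn²⁺/Sn is the cathode, K⁺/K the anode: E°cell = +2.82 V, n = 2.
Overall reaction: Sn²⁺(aq) + 2 K(s) → Sn(s) + 2 K⁺(aq); Q = [K⁺]^2/[Sn²⁺]^1.
From E = E° − (0.0592/n) log Q: log Q = (E° − E)·n/0.0592 = (+2.82 − (+2.836))·2/0.0592 = -0.5405.
So 1·log[Sn²⁺] = 2·log(0.0236) − log Q = -3.2542 − (-0.5405) = -2.7137; [Sn²⁺] = 10^(-2.7137) ≈ 0.0019 M.

0.0019 M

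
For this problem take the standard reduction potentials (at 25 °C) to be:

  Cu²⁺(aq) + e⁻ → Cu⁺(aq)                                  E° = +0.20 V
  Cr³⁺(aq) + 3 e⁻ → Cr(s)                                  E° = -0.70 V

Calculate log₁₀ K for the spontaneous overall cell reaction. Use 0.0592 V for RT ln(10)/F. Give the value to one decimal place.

Cathode: Cu²⁺/Cu⁺; anode: Cr³⁺/Cr. E°cell = +0.90 V, n = 3.
log K = nE°cell / 0.0592 = (3)(+0.90) / 0.0592 = 45.6.

45.6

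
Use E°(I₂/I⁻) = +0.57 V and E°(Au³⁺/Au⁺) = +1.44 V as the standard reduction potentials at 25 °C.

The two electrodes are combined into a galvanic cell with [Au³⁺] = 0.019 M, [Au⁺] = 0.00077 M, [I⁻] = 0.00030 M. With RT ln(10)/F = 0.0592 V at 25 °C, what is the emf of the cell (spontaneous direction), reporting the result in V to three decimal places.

Au³⁺/Au⁺ is the cathode (higher E°), I₂/I⁻ the anode: E°cell = +1.44 − (+0.57) = +0.87 V, n = 2.
Overall: Au³⁺(aq) + 2 I⁻(aq) → Au⁺(aq) + I₂(s)
Q = [Au⁺] / ([Au³⁺]·[I⁻]^2); log Q = 5.653.
E = E° − (0.0592/n) log Q = +0.87 − (0.0592/2)(5.653) = +0.703 V.

+0.703 V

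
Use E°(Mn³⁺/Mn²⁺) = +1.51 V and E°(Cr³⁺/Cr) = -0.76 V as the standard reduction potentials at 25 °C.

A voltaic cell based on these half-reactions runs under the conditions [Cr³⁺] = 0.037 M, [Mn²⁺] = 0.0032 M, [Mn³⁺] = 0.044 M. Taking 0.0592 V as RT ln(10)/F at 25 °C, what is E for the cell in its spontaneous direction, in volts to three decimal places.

+2.366 V

Mn³⁺/Mn²⁺ is the cathode (higher E°), Cr³⁺/Cr the anode: E°cell = +1.51 − (-0.76) = +2.27 V, n = 3.
Overall: 3 Mn³⁺(aq) + Cr(s) → 3 Mn²⁺(aq) + Cr³⁺(aq)
Q = [Mn²⁺]^3·[Cr³⁺] / ([Mn³⁺]^3); log Q = -4.847.
E = E° − (0.0592/n) log Q = +2.27 − (0.0592/3)(-4.847) = +2.366 V.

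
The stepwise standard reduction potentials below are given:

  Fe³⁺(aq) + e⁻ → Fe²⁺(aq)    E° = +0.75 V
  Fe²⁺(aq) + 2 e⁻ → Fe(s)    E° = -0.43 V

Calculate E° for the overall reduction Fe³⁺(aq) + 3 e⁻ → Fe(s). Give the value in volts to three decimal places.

Standard free energies of sequential steps add: ΔG°₃ = ΔG°₁ + ΔG°₂, so n₃E°₃ = n₁E°₁ + n₂E°₂.
E°₃ = (1×+0.75 + 2×-0.43) / 3 = (-0.110) / 3 = -0.037 V.

-0.037 V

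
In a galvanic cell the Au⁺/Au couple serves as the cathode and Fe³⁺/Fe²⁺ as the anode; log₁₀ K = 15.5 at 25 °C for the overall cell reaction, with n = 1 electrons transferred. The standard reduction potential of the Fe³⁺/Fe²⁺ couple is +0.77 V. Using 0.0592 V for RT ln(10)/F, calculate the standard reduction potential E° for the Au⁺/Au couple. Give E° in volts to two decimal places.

+1.69 V

E°cell = (0.0592/n)·log K = (0.0592/1)(15.5) = +0.918 V.
Since Au⁺/Au is the cathode and Fe³⁺/Fe²⁺ the anode, E°cell = E°(Au⁺/Au) − E°(Fe³⁺/Fe²⁺).
So E°(Au⁺/Au) = E°cell + E°(Fe³⁺/Fe²⁺) = +0.918 + (+0.77) = +1.69 V.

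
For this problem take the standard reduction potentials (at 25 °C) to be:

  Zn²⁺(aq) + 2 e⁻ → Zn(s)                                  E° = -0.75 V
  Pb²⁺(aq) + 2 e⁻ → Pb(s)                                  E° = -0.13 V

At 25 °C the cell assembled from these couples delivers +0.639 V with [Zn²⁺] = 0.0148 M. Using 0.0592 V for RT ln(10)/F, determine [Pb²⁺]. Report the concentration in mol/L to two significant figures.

Pb²⁺/Pb is the cathode, Zn²⁺/Zn the anode: E°cell = +0.62 V, n = 2.
Overall reaction: Pb²⁺(aq) + Zn(s) → Pb(s) + Zn²⁺(aq); Q = [Zn²⁺]^1/[Pb²⁺]^1.
From E = E° − (0.0592/n) log Q: log Q = (E° − E)·n/0.0592 = (+0.62 − (+0.639))·2/0.0592 = -0.6419.
So 1·log[Pb²⁺] = 1·log(0.0148) − log Q = -1.8297 − (-0.6419) = -1.1878; [Pb²⁺] = 10^(-1.1878) ≈ 0.065 M.

0.065 M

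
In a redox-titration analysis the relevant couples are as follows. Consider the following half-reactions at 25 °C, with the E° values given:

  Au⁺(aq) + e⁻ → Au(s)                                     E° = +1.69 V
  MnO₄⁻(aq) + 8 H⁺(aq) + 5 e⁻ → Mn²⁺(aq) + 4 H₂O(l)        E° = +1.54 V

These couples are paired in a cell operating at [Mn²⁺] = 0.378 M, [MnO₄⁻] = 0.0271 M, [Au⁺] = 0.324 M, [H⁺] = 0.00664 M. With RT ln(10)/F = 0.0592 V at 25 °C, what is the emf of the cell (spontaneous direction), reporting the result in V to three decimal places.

+0.341 V

Au⁺/Au is the cathode (higher E°), MnO₄⁻/Mn²⁺ the anode: E°cell = +1.69 − (+1.54) = +0.15 V, n = 5.
Overall: 5 Au⁺(aq) + Mn²⁺(aq) + 4 H₂O(l) → 5 Au(s) + MnO₄⁻(aq) + 8 H⁺(aq)
Q = [MnO₄⁻]·[H⁺]^8 / ([Au⁺]^5·[Mn²⁺]); log Q = -16.120.
E = E° − (0.0592/n) log Q = +0.15 − (0.0592/5)(-16.120) = +0.341 V.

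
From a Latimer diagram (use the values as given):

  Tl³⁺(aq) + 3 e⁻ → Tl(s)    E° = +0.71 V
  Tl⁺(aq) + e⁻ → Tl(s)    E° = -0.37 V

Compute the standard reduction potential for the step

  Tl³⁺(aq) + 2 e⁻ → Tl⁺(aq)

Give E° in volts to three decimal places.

Sequential free energies add, so n₃E°₃ = n₁E°₁ + n₂E°₂.
With n₃ = 3, and the known step contributing 1×(-0.37) V, the unknown satisfies 2·E° = 3×(+0.71) − 1×(-0.37) = +2.500.
E° = +2.500 / 2 = +1.250 V.

+1.250 V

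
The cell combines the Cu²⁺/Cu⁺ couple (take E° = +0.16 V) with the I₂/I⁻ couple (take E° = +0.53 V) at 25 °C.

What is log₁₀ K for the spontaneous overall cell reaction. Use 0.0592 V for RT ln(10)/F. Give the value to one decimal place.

Cathode: I₂/I⁻; anode: Cu²⁺/Cu⁺. E°cell = +0.37 V, n = 2.
log K = nE°cell / 0.0592 = (2)(+0.37) / 0.0592 = 12.5.

12.5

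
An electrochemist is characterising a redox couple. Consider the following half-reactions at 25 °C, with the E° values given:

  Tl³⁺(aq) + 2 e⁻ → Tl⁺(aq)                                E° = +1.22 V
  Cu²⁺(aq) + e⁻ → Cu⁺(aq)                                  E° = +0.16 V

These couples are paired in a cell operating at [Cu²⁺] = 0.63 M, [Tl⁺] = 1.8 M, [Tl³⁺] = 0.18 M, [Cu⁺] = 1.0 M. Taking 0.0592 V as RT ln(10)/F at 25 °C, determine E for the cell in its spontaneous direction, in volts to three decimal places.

+1.042 V

Tl³⁺/Tl⁺ is the cathode (higher E°), Cu²⁺/Cu⁺ the anode: E°cell = +1.22 − (+0.16) = +1.06 V, n = 2.
Overall: Tl³⁺(aq) + 2 Cu⁺(aq) → Tl⁺(aq) + 2 Cu²⁺(aq)
Q = [Tl⁺]·[Cu²⁺]^2 / ([Tl³⁺]·[Cu⁺]^2); log Q = 0.599.
E = E° − (0.0592/n) log Q = +1.06 − (0.0592/2)(0.599) = +1.042 V.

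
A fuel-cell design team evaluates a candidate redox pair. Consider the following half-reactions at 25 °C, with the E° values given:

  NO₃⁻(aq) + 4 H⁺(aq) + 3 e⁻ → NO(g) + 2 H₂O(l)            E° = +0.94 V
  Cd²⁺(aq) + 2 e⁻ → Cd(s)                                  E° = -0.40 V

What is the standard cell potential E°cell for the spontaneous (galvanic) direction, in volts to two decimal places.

The NO₃⁻/NO couple has the higher reduction potential, so it is the cathode; Cd²⁺/Cd is oxidised at the anode.
E°cell = E°(cathode) − E°(anode) = (+0.94) − (-0.40) = +1.34 V.

+1.34 V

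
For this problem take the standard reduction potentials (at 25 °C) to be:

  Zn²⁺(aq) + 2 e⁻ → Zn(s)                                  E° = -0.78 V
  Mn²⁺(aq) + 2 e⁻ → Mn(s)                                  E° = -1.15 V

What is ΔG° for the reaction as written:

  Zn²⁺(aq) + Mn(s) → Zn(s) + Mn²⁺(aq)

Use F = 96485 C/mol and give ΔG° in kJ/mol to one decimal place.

-71.4 kJ/mol

As written, Zn²⁺/Zn is reduced (cathode) and Mn²⁺/Mn is oxidised (anode), so E°cell = (-0.78) − (-1.15) = +0.37 V.
Balancing electrons gives n = 2.
ΔG° = −nFE° = −(2)(96485)(+0.37) = -71,399 J = -71.4 kJ/mol.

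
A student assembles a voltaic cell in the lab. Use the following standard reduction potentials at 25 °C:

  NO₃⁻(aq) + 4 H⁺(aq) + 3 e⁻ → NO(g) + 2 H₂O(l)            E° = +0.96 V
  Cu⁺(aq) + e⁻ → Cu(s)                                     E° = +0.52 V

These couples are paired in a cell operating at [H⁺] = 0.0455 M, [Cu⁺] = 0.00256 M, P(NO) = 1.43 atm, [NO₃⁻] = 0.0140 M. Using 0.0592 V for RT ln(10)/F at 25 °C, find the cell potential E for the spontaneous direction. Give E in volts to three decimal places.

+0.448 V

NO₃⁻/NO is the cathode (higher E°), Cu⁺/Cu the anode: E°cell = +0.96 − (+0.52) = +0.44 V, n = 3.
Overall: NO₃⁻(aq) + 4 H⁺(aq) + 3 Cu(s) → NO(g) + 2 H₂O(l) + 3 Cu⁺(aq)
Q = P(NO)·[Cu⁺]^3 / ([NO₃⁻]·[H⁺]^4); log Q = -0.398.
E = E° − (0.0592/n) log Q = +0.44 − (0.0592/3)(-0.398) = +0.448 V.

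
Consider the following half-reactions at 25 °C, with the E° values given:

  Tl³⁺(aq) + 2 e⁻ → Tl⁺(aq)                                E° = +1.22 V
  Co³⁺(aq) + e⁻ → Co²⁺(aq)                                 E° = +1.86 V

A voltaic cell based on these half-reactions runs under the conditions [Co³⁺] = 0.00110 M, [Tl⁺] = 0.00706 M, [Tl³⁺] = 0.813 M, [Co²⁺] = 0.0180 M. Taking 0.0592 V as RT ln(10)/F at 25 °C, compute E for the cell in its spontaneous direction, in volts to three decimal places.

Co³⁺/Co²⁺ is the cathode (higher E°), Tl³⁺/Tl⁺ the anode: E°cell = +1.86 − (+1.22) = +0.64 V, n = 2.
Overall: 2 Co³⁺(aq) + Tl⁺(aq) → 2 Co²⁺(aq) + Tl³⁺(aq)
Q = [Co²⁺]^2·[Tl³⁺] / ([Co³⁺]^2·[Tl⁺]); log Q = 4.489.
E = E° − (0.0592/n) log Q = +0.64 − (0.0592/2)(4.489) = +0.507 V.

+0.507 V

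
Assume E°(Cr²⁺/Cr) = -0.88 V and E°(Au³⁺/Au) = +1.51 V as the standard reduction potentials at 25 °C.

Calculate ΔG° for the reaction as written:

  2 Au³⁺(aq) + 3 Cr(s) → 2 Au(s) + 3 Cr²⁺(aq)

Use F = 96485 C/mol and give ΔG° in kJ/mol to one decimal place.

As written, Au³⁺/Au is reduced (cathode) and Cr²⁺/Cr is oxidised (anode), so E°cell = (+1.51) − (-0.88) = +2.39 V.
Balancing electrons gives n = 6.
ΔG° = −nFE° = −(6)(96485)(+2.39) = -1,383,595 J = -1383.6 kJ/mol.

-1383.6 kJ/mol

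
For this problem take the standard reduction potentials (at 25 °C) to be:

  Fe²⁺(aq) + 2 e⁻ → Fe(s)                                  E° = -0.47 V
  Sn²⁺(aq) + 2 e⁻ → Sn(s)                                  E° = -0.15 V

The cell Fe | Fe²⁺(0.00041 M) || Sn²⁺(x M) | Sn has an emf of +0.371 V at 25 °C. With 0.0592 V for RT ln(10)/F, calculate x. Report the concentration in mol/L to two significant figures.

0.022 M

Sn²⁺/Sn is the cathode, Fe²⁺/Fe the anode: E°cell = +0.32 V, n = 2.
Overall reaction: Sn²⁺(aq) + Fe(s) → Sn(s) + Fe²⁺(aq); Q = [Fe²⁺]^1/[Sn²⁺]^1.
From E = E° − (0.0592/n) log Q: log Q = (E° − E)·n/0.0592 = (+0.32 − (+0.371))·2/0.0592 = -1.7230.
So 1·log[Sn²⁺] = 1·log(0.00041) − log Q = -3.3872 − (-1.7230) = -1.6642; [Sn²⁺] = 10^(-1.6642) ≈ 0.022 M.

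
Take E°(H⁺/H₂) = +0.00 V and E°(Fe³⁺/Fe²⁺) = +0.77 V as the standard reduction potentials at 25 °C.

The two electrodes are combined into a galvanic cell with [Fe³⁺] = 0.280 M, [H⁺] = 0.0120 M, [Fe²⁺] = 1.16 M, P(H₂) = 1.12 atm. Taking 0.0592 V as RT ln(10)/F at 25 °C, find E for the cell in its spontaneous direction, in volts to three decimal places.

Fe³⁺/Fe²⁺ is the cathode (higher E°), H⁺/H₂ the anode: E°cell = +0.77 − (+0.00) = +0.77 V, n = 2.
Overall: 2 Fe³⁺(aq) + H₂(g) → 2 Fe²⁺(aq) + 2 H⁺(aq)
Q = [Fe²⁺]^2·[H⁺]^2 / ([Fe³⁺]^2·P(H₂)); log Q = -2.656.
E = E° − (0.0592/n) log Q = +0.77 − (0.0592/2)(-2.656) = +0.849 V.

+0.849 V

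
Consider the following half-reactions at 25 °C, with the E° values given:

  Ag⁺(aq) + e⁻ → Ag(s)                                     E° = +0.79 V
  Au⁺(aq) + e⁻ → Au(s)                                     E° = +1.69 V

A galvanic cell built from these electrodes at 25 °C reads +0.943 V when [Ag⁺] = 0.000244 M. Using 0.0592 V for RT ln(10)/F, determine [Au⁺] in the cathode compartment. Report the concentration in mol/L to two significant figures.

0.0013 M

Au⁺/Au is the cathode, Ag⁺/Ag the anode: E°cell = +0.90 V, n = 1.
Overall reaction: Au⁺(aq) + Ag(s) → Au(s) + Ag⁺(aq); Q = [Ag⁺]^1/[Au⁺]^1.
From E = E° − (0.0592/n) log Q: log Q = (E° − E)·n/0.0592 = (+0.90 − (+0.943))·1/0.0592 = -0.7264.
So 1·log[Au⁺] = 1·log(0.000244) − log Q = -3.6126 − (-0.7264) = -2.8862; [Au⁺] = 10^(-2.8862) ≈ 0.0013 M.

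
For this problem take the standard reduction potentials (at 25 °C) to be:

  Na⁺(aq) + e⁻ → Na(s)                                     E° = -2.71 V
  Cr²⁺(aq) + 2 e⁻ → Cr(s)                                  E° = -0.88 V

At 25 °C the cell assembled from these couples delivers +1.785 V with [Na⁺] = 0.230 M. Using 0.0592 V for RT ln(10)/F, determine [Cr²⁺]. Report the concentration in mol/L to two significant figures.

Cr²⁺/Cr is the cathode, Na⁺/Na the anode: E°cell = +1.83 V, n = 2.
Overall reaction: Cr²⁺(aq) + 2 Na(s) → Cr(s) + 2 Na⁺(aq); Q = [Na⁺]^2/[Cr²⁺]^1.
From E = E° − (0.0592/n) log Q: log Q = (E° − E)·n/0.0592 = (+1.83 − (+1.785))·2/0.0592 = 1.5203.
So 1·log[Cr²⁺] = 2·log(0.23) − log Q = -1.2765 − (1.5203) = -2.7968; [Cr²⁺] = 10^(-2.7968) ≈ 0.0016 M.

0.0016 M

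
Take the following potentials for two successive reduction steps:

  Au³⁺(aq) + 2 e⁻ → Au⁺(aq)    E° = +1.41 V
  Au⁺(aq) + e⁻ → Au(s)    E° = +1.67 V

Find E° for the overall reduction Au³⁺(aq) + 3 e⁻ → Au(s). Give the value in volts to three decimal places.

Adding the free-energy changes (−nFE°) of the two steps gives −n₃FE°₃ = −n₁FE°₁ − n₂FE°₂.
E°₃ = (2×+1.41 + 1×+1.67) / 3 = (+4.490) / 3 = +1.497 V.
E° values themselves are not directly additive — weighting by electron count is essential.

+1.497 V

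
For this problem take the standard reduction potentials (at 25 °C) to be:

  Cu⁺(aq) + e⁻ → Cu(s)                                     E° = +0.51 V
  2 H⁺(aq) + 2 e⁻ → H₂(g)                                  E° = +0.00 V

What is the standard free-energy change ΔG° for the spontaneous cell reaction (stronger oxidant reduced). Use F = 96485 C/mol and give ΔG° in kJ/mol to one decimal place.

-98.4 kJ/mol

Cu⁺/Cu (E° = +0.51 V) is the cathode; H⁺/H₂ (E° = +0.00 V) is the anode, so E°cell = +0.51 V.
Balancing electrons gives n = 2 (lcm of 1 and 2).
ΔG° = −nFE° = −(2)(96485)(+0.51) = -98,415 J = -98.4 kJ/mol.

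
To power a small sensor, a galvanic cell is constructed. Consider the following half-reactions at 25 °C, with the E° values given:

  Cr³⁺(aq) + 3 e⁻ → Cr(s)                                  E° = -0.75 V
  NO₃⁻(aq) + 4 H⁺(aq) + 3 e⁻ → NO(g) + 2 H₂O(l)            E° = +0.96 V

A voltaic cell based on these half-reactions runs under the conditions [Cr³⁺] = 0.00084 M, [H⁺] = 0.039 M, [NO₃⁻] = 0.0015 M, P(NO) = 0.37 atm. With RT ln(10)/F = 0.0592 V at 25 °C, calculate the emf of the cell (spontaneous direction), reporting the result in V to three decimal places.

NO₃⁻/NO is the cathode (higher E°), Cr³⁺/Cr the anode: E°cell = +0.96 − (-0.75) = +1.71 V, n = 3.
Overall: NO₃⁻(aq) + 4 H⁺(aq) + Cr(s) → NO(g) + 2 H₂O(l) + Cr³⁺(aq)
Q = P(NO)·[Cr³⁺] / ([NO₃⁻]·[H⁺]^4); log Q = 4.952.
E = E° − (0.0592/n) log Q = +1.71 − (0.0592/3)(4.952) = +1.612 V.

+1.612 V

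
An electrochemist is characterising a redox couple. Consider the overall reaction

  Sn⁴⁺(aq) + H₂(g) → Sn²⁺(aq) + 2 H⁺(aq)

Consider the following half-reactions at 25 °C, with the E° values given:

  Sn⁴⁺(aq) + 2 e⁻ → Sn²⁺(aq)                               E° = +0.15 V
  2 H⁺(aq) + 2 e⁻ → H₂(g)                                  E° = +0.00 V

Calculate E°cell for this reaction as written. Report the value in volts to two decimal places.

+0.15 V

The Sn⁴⁺/Sn²⁺ couple has the higher reduction potential, so it is the cathode; H⁺/H₂ is oxidised at the anode.
E°cell = E°(cathode) − E°(anode) = (+0.15) − (+0.00) = +0.15 V.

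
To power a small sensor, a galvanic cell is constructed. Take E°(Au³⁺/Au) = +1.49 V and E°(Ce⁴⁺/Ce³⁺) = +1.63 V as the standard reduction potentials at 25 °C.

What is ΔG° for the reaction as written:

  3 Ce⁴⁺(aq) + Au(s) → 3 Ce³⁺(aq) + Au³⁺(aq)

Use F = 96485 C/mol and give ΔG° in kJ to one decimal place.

-40.5 kJ

As written, Ce⁴⁺/Ce³⁺ is reduced (cathode) and Au³⁺/Au is oxidised (anode), so E°cell = (+1.63) − (+1.49) = +0.14 V.
Balancing electrons gives n = 3.
ΔG° = −nFE° = −(3)(96485)(+0.14) = -40,524 J = -40.5 kJ.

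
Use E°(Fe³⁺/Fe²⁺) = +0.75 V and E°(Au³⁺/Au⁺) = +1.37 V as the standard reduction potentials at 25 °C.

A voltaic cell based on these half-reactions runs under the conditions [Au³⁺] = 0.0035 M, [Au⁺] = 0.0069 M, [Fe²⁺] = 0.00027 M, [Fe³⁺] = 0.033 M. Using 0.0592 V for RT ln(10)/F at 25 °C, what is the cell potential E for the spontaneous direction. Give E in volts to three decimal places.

+0.488 V

Au³⁺/Au⁺ is the cathode (higher E°), Fe³⁺/Fe²⁺ the anode: E°cell = +1.37 − (+0.75) = +0.62 V, n = 2.
Overall: Au³⁺(aq) + 2 Fe²⁺(aq) → Au⁺(aq) + 2 Fe³⁺(aq)
Q = [Au⁺]·[Fe³⁺]^2 / ([Au³⁺]·[Fe²⁺]^2); log Q = 4.469.
E = E° − (0.0592/n) log Q = +0.62 − (0.0592/2)(4.469) = +0.488 V.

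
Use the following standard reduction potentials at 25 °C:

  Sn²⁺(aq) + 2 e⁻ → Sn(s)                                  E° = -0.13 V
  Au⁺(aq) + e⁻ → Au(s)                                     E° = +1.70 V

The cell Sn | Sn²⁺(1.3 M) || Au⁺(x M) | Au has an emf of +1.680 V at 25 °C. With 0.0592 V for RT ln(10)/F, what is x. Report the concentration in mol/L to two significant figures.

0.0033 M

Au⁺/Au is the cathode, Sn²⁺/Sn the anode: E°cell = +1.83 V, n = 2.
Overall reaction: 2 Au⁺(aq) + Sn(s) → 2 Au(s) + Sn²⁺(aq); Q = [Sn²⁺]^1/[Au⁺]^2.
From E = E° − (0.0592/n) log Q: log Q = (E° − E)·n/0.0592 = (+1.83 − (+1.680))·2/0.0592 = 5.0676.
So 2·log[Au⁺] = 1·log(1.3) − log Q = 0.1139 − (5.0676) = -4.9537; log[Au⁺] = -4.9537 / 2 = -2.4769; [Au⁺] = 10^(-2.4769) ≈ 0.0033 M.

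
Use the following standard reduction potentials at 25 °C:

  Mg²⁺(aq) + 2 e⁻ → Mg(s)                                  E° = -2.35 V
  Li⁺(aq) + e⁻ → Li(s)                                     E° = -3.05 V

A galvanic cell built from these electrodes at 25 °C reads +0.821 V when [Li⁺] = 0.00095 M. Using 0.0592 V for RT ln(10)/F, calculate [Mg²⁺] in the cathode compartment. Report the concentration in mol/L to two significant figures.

Mg²⁺/Mg is the cathode, Li⁺/Li the anode: E°cell = +0.70 V, n = 2.
Overall reaction: Mg²⁺(aq) + 2 Li(s) → Mg(s) + 2 Li⁺(aq); Q = [Li⁺]^2/[Mg²⁺]^1.
From E = E° − (0.0592/n) log Q: log Q = (E° − E)·n/0.0592 = (+0.70 − (+0.821))·2/0.0592 = -4.0878.
So 1·log[Mg²⁺] = 2·log(0.00095) − log Q = -6.0446 − (-4.0878) = -1.9568; [Mg²⁺] = 10^(-1.9568) ≈ 0.011 M.

0.011 M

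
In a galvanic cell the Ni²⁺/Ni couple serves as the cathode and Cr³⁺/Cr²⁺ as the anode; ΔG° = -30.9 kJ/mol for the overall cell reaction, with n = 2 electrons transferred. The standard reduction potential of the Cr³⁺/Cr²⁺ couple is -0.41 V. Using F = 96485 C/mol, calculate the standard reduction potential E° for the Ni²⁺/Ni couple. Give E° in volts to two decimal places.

-0.25 V

E°cell = −ΔG°/(nF) = −(-30.9×10³)/((2)(96485)) = +0.160 V.
Since Ni²⁺/Ni is the cathode and Cr³⁺/Cr²⁺ the anode, E°cell = E°(Ni²⁺/Ni) − E°(Cr³⁺/Cr²⁺).
So E°(Ni²⁺/Ni) = E°cell + E°(Cr³⁺/Cr²⁺) = +0.160 + (-0.41) = -0.25 V.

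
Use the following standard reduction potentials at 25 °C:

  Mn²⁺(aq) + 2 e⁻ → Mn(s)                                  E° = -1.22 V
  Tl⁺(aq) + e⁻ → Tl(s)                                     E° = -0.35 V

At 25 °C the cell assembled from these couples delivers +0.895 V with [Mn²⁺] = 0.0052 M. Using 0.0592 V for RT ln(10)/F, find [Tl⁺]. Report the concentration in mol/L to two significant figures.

0.19 M

Tl⁺/Tl is the cathode, Mn²⁺/Mn the anode: E°cell = +0.87 V, n = 2.
Overall reaction: 2 Tl⁺(aq) + Mn(s) → 2 Tl(s) + Mn²⁺(aq); Q = [Mn²⁺]^1/[Tl⁺]^2.
From E = E° − (0.0592/n) log Q: log Q = (E° − E)·n/0.0592 = (+0.87 − (+0.895))·2/0.0592 = -0.8446.
So 2·log[Tl⁺] = 1·log(0.0052) − log Q = -2.2840 − (-0.8446) = -1.4394; log[Tl⁺] = -1.4394 / 2 = -0.7197; [Tl⁺] = 10^(-0.7197) ≈ 0.19 M.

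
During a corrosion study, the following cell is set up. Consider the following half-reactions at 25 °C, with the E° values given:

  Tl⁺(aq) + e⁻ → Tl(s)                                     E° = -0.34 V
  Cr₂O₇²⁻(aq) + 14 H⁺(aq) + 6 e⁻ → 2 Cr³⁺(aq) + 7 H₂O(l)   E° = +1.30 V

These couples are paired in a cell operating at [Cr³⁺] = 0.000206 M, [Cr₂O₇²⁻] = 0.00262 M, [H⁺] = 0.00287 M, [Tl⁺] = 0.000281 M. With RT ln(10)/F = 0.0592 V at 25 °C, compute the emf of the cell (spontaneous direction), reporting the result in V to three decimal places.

Cr₂O₇²⁻/Cr³⁺ is the cathode (higher E°), Tl⁺/Tl the anode: E°cell = +1.30 − (-0.34) = +1.64 V, n = 6.
Overall: Cr₂O₇²⁻(aq) + 14 H⁺(aq) + 6 Tl(s) → 2 Cr³⁺(aq) + 7 H₂O(l) + 6 Tl⁺(aq)
Q = [Cr³⁺]^2·[Tl⁺]^6 / ([Cr₂O₇²⁻]·[H⁺]^14); log Q = 9.491.
E = E° − (0.0592/n) log Q = +1.64 − (0.0592/6)(9.491) = +1.546 V.

+1.546 V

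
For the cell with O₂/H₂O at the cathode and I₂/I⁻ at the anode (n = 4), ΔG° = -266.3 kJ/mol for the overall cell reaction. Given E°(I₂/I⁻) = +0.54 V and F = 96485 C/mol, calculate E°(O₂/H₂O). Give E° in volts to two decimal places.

+1.23 V

E°cell = −ΔG°/(nF) = −(-266.3×10³)/((4)(96485)) = +0.690 V.
Since O₂/H₂O is the cathode and I₂/I⁻ the anode, E°cell = E°(O₂/H₂O) − E°(I₂/I⁻).
So E°(O₂/H₂O) = E°cell + E°(I₂/I⁻) = +0.690 + (+0.54) = +1.23 V.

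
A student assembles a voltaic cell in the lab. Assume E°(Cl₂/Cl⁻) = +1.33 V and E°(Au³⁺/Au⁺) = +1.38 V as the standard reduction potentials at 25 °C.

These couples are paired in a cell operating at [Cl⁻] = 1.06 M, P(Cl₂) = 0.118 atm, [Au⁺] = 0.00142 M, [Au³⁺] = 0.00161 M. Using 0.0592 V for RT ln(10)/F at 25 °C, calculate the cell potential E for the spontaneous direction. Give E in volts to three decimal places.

Au³⁺/Au⁺ is the cathode (higher E°), Cl₂/Cl⁻ the anode: E°cell = +1.38 − (+1.33) = +0.05 V, n = 2.
Overall: Au³⁺(aq) + 2 Cl⁻(aq) → Au⁺(aq) + Cl₂(g)
Q = [Au⁺]·P(Cl₂) / ([Au³⁺]·[Cl⁻]^2); log Q = -1.033.
E = E° − (0.0592/n) log Q = +0.05 − (0.0592/2)(-1.033) = +0.081 V.

+0.081 V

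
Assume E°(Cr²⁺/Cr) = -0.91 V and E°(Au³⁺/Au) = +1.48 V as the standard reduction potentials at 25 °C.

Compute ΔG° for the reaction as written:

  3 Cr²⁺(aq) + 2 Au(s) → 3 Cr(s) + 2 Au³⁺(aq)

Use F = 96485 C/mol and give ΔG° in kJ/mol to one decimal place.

As written, Cr²⁺/Cr is reduced (cathode) and Au³⁺/Au is oxidised (anode), so E°cell = (-0.91) − (+1.48) = -2.39 V.
Balancing electrons gives n = 6.
ΔG° = −nFE° = −(6)(96485)(-2.39) = 1,383,595 J = +1383.6 kJ/mol.

+1383.6 kJ/mol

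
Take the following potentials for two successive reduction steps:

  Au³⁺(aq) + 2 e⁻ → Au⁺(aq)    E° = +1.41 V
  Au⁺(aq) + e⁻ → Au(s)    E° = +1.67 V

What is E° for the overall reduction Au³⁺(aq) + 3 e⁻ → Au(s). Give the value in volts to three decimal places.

Standard free energies of sequential steps add: ΔG°₃ = ΔG°₁ + ΔG°₂, so n₃E°₃ = n₁E°₁ + n₂E°₂.
E°₃ = (2×+1.41 + 1×+1.67) / 3 = (+4.490) / 3 = +1.497 V.

+1.497 V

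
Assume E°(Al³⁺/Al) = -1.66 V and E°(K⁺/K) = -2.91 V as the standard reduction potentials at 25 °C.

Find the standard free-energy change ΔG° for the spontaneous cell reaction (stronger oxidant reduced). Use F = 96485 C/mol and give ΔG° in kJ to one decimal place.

Al³⁺/Al (E° = -1.66 V) is the cathode; K⁺/K (E° = -2.91 V) is the anode, so E°cell = +1.25 V.
Balancing electrons gives n = 3 (lcm of 3 and 1).
ΔG° = −nFE° = −(3)(96485)(+1.25) = -361,819 J = -361.8 kJ.

-361.8 kJ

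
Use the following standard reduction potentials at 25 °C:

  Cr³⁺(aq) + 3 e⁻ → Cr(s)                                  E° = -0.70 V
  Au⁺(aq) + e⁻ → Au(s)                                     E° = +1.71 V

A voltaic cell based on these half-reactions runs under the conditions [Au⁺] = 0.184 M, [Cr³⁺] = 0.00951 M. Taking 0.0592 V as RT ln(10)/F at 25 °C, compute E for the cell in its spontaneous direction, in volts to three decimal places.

Au⁺/Au is the cathode (higher E°), Cr³⁺/Cr the anode: E°cell = +1.71 − (-0.70) = +2.41 V, n = 3.
Overall: 3 Au⁺(aq) + Cr(s) → 3 Au(s) + Cr³⁺(aq)
Q = [Cr³⁺] / ([Au⁺]^3); log Q = 0.184.
E = E° − (0.0592/n) log Q = +2.41 − (0.0592/3)(0.184) = +2.406 V.

+2.406 V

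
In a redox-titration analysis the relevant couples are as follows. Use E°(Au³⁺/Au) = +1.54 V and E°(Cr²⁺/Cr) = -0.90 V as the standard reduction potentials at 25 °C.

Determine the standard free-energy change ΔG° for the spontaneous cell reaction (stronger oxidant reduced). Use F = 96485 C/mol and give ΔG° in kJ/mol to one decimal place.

-1412.5 kJ/mol

Au³⁺/Au (E° = +1.54 V) is the cathode; Cr²⁺/Cr (E° = -0.90 V) is the anode, so E°cell = +2.44 V.
Balancing electrons gives n = 6 (lcm of 3 and 2).
ΔG° = −nFE° = −(6)(96485)(+2.44) = -1,412,540 J = -1412.5 kJ/mol.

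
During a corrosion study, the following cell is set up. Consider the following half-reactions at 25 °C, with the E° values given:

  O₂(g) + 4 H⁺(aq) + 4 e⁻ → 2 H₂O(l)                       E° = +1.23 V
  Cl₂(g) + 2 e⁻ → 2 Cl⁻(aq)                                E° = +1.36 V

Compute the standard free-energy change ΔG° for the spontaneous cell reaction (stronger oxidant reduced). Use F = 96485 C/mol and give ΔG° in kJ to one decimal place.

-50.2 kJ

Cl₂/Cl⁻ (E° = +1.36 V) is the cathode; O₂/H₂O (E° = +1.23 V) is the anode, so E°cell = +0.13 V.
Balancing electrons gives n = 4 (lcm of 2 and 4).
ΔG° = −nFE° = −(4)(96485)(+0.13) = -50,172 J = -50.2 kJ.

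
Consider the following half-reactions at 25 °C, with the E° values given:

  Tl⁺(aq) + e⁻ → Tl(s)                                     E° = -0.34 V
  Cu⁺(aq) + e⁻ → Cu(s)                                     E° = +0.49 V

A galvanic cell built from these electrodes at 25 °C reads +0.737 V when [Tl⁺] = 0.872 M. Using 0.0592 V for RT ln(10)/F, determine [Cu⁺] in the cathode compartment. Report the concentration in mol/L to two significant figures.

0.023 M

Cu⁺/Cu is the cathode, Tl⁺/Tl the anode: E°cell = +0.83 V, n = 1.
Overall reaction: Cu⁺(aq) + Tl(s) → Cu(s) + Tl⁺(aq); Q = [Tl⁺]^1/[Cu⁺]^1.
From E = E° − (0.0592/n) log Q: log Q = (E° − E)·n/0.0592 = (+0.83 − (+0.737))·1/0.0592 = 1.5709.
So 1·log[Cu⁺] = 1·log(0.872) − log Q = -0.0595 − (1.5709) = -1.6304; [Cu⁺] = 10^(-1.6304) ≈ 0.023 M.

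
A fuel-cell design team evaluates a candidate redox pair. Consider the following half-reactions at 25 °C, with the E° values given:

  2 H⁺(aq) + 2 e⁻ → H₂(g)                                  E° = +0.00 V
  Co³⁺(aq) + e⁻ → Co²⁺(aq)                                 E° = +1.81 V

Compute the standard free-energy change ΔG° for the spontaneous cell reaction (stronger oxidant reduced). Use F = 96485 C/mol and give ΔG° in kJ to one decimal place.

Co³⁺/Co²⁺ (E° = +1.81 V) is the cathode; H⁺/H₂ (E° = +0.00 V) is the anode, so E°cell = +1.81 V.
Balancing electrons gives n = 2 (lcm of 1 and 2).
ΔG° = −nFE° = −(2)(96485)(+1.81) = -349,276 J = -349.3 kJ.

-349.3 kJ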